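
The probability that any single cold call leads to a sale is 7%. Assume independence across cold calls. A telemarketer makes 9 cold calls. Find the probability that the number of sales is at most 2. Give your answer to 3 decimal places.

X ~ Binomial(9, 0.07); P(X ≤ 2) = Σ C(9,k) p^k (1−p)^(9−k) over k:
  k=0: C(9,0)·0.07^0·0.93^9 = 0.52041
  k=1: C(9,1)·0.07^1·0.93^8 = 0.35254
  k=2: C(9,2)·0.07^2·0.93^7 = 0.10614
Total = 0.97909

0.979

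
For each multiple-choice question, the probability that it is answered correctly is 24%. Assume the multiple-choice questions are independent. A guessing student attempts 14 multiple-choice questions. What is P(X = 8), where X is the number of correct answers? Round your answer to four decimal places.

0.0064

X ~ Binomial(n=14, p=0.24).
P(X=8) = C(14,8) · p^8 · (1−p)^6
= 3003 · 1.1008e-05 · 0.1927 = 0.006370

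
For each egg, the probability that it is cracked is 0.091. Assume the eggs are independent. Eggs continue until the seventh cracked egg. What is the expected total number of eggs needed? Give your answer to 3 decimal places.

76.923

Y = total eggs until the seventh success; negative binomial with r=7, p=0.091.
E[Y] = r / p = 7 / 0.091 = 76.92308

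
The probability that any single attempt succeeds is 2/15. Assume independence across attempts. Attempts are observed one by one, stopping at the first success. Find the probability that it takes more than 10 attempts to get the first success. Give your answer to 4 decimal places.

Y = number of attempts to the first success; geometric, p = 0.133333.
P(Y > 10) = P(first 10 all fail) = (1−p)^10 = 0.239068

0.2391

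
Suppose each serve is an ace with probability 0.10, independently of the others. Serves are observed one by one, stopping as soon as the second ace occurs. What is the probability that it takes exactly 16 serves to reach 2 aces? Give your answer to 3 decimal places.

0.034

Y = trial on which the second success occurs; negative binomial, r=2, p=0.10.
P(Y=16) = C(15,1) · p^2 · (1−p)^14
= 15 · 0.01 · 0.22877 = 0.03432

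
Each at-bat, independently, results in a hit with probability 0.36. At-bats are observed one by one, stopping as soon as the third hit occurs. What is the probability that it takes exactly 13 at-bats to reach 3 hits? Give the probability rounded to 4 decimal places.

Y = trial on which the third success occurs; negative binomial, r=3, p=0.36.
P(Y=13) = C(12,2) · p^3 · (1−p)^10
= 66 · 0.046656 · 0.011529 = 0.035502

0.0355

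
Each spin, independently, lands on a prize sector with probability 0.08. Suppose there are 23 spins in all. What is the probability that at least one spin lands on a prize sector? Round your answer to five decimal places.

P(at least one) = 1 − P(none) = 1 − (1 − 0.08)^23
= 1 − 0.1469332 = 0.8530668

0.85307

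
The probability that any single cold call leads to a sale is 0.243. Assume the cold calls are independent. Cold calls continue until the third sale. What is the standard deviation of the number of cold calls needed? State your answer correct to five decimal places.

6.20158

Y = total cold calls until the third success; negative binomial with r=3, p=0.243.
SD(Y) = √[r(1−p)/p²] = √(38.4595844) = 6.2015792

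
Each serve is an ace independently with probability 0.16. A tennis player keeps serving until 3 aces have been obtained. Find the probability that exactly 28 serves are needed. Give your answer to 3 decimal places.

Y = trial on which the third success occurs; negative binomial, r=3, p=0.16.
P(Y=28) = C(27,2) · p^3 · (1−p)^25
= 351 · 0.004096 · 0.012793 = 0.01839

0.018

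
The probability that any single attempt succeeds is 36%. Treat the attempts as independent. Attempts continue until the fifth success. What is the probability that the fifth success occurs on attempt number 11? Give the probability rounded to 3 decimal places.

Y = trial on which the fifth success occurs; negative binomial, r=5, p=0.36.
P(Y=11) = C(10,4) · p^5 · (1−p)^6
= 210 · 0.0060466 · 0.068719 = 0.08726

0.087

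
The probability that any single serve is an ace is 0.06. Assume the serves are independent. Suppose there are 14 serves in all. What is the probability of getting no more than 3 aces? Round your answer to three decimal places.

0.992

X ~ Binomial(14, 0.06); P(X ≤ 3) = Σ C(14,k) p^k (1−p)^(14−k) over k:
  k=0: C(14,0)·0.06^0·0.94^14 = 0.42052
  k=1: C(14,1)·0.06^1·0.94^13 = 0.37579
  k=2: C(14,2)·0.06^2·0.94^12 = 0.15591
  k=3: C(14,3)·0.06^3·0.94^11 = 0.03981
Total = 0.99203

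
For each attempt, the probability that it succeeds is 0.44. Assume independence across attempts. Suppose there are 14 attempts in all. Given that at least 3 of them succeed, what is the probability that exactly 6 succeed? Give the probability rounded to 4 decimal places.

0.2151

X ~ Binomial(14, 0.44). Want P(X=6 | X≥3) = P(X=6) / P(X≥3).
P(X=6) = C(14,6)·0.44^6·0.56^8 = 0.210754
P(X≥3) = 1 − 0.000298 − 0.003281 − 0.016757 = 0.979663
Ratio = 0.210754 / 0.979663 = 0.215129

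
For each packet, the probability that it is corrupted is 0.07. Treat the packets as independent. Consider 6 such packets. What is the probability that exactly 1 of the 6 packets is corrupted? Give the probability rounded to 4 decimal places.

X ~ Binomial(n=6, p=0.07).
P(X=1) = C(6,1) · p^1 · (1−p)^5
= 6 · 0.07 · 0.69569 = 0.292189

0.2922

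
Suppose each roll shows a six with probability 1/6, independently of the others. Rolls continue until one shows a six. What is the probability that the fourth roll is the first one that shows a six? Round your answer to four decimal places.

Geometric (trials to first success), p = 0.166667.
P(Y = 4) = (1−p)^3 · p = 0.5787 · 0.166667 = 0.096451

0.0965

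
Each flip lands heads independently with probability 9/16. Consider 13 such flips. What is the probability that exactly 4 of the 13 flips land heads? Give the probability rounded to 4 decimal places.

X ~ Binomial(n=13, p=0.5625).
P(X=4) = C(13,4) · p^4 · (1−p)^9
= 715 · 0.10011 · 0.00058722 = 0.042034

0.0420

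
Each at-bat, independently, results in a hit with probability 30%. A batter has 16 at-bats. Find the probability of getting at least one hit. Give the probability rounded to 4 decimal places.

P(at least one) = 1 − P(none) = 1 − (1 − 0.30)^16
= 1 − 0.003323 = 0.996677

0.9967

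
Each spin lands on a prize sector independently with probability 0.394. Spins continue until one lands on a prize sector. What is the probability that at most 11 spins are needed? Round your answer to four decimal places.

0.9960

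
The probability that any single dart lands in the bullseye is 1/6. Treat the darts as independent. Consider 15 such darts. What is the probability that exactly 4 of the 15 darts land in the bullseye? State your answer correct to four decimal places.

X ~ Binomial(n=15, p=0.166667).
P(X=4) = C(15,4) · p^4 · (1−p)^11
= 1365 · 0.0007716 · 0.13459 = 0.141754

0.1418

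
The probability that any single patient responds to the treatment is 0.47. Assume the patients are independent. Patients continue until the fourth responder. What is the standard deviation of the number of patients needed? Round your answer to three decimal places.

Y = total patients until the fourth success; negative binomial with r=4, p=0.47.
SD(Y) = √[r(1−p)/p²] = √(9.59710) = 3.09792

3.098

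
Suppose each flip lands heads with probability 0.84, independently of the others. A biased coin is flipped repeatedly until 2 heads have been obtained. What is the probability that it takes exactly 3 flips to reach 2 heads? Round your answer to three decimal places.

Y = trial on which the second success occurs; negative binomial, r=2, p=0.84.
P(Y=3) = C(2,1) · p^2 · (1−p)^1
= 2 · 0.7056 · 0.16 = 0.22579

0.226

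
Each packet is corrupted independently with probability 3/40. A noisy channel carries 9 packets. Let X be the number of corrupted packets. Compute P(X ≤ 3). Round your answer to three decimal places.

0.997

X ~ Binomial(9, 0.075); P(X ≤ 3) = Σ C(9,k) p^k (1−p)^(9−k) over k:
  k=0: C(9,0)·0.075^0·0.925^9 = 0.49576
  k=1: C(9,1)·0.075^1·0.925^8 = 0.36177
  k=2: C(9,2)·0.075^2·0.925^7 = 0.11733
  k=3: C(9,3)·0.075^3·0.925^6 = 0.02220
Total = 0.99707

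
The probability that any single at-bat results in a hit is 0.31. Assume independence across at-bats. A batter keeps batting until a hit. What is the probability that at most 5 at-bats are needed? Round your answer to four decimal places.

0.8436

Y = number of at-bats to the first success; geometric, p = 0.31.
P(Y ≤ 5) = 1 − (1−p)^5 = 1 − 0.156403 = 0.843597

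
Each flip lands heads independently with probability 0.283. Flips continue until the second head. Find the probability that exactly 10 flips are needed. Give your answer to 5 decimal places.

0.05035

Y = trial on which the second success occurs; negative binomial, r=2, p=0.283.
P(Y=10) = C(9,1) · p^2 · (1−p)^8
= 9 · 0.080089 · 0.069848 = 0.0503464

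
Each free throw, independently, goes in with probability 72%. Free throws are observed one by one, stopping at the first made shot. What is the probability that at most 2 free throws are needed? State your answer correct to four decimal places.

Y = number of free throws to the first success; geometric, p = 0.72.
P(Y ≤ 2) = 1 − (1−p)^2 = 1 − 0.078400 = 0.921600

0.9216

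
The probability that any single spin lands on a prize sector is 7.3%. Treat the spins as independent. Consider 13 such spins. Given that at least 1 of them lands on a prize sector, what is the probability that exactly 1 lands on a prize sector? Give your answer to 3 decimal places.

0.610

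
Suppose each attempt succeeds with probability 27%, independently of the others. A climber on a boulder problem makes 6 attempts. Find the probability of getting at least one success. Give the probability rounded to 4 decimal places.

P(at least one) = 1 − P(none) = 1 − (1 − 0.27)^6
= 1 − 0.151334 = 0.848666

0.8487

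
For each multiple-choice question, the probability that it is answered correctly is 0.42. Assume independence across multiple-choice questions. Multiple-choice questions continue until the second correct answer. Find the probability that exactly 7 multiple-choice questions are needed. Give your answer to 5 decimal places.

0.06947

Y = trial on which the second success occurs; negative binomial, r=2, p=0.42.
P(Y=7) = C(6,1) · p^2 · (1−p)^5
= 6 · 0.1764 · 0.065636 = 0.0694688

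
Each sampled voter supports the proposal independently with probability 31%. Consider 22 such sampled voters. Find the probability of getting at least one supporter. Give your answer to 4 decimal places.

P(at least one) = 1 − P(none) = 1 − (1 − 0.31)^22
= 1 − 0.000285 = 0.999715

0.9997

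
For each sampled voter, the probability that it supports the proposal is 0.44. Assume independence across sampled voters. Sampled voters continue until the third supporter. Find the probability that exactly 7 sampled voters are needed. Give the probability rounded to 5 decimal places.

0.12566

Y = trial on which the third success occurs; negative binomial, r=3, p=0.44.
P(Y=7) = C(6,2) · p^3 · (1−p)^4
= 15 · 0.085184 · 0.098345 = 0.1256613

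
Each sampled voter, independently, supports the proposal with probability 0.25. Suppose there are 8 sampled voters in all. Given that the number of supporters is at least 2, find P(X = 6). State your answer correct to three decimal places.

0.006

X ~ Binomial(8, 0.25). Want P(X=6 | X≥2) = P(X=6) / P(X≥2).
P(X=6) = C(8,6)·0.25^6·0.75^2 = 0.00385
P(X≥2) = 1 − 0.10011 − 0.26697 = 0.63292
Ratio = 0.00385 / 0.63292 = 0.00608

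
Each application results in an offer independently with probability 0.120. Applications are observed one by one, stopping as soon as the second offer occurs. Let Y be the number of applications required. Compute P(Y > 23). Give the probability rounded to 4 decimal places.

0.2186

Needing more than 23 applications ⇔ fewer than 2 successes in the first 23. With X ~ Binomial(23, 0.12), P(Y > 23) = P(X ≤ 1).
  k=0: C(23,0)·0.12^0·0.88^23 = 0.052857
  k=1: C(23,1)·0.12^1·0.88^22 = 0.165778
P(X ≤ 1) = 0.218635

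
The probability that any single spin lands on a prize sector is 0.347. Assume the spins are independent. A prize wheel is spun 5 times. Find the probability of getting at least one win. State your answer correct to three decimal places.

0.881

P(at least one) = 1 − P(none) = 1 − (1 − 0.347)^5
= 1 − 0.11873 = 0.88127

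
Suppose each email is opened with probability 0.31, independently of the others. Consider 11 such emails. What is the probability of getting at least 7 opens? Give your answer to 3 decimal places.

0.026

X ~ Binomial(11, 0.31); P(X ≥ 7) = Σ C(11,k) p^k (1−p)^(11−k) over k:
  k=7: C(11,7)·0.31^7·0.69^4 = 0.02058
  k=8: C(11,8)·0.31^8·0.69^3 = 0.00462
  k=9: C(11,9)·0.31^9·0.69^2 = 0.00069
  k=10: C(11,10)·0.31^10·0.69^1 = 0.00006
  k=11: C(11,11)·0.31^11·0.69^0 = 0.00000
Total = 0.02596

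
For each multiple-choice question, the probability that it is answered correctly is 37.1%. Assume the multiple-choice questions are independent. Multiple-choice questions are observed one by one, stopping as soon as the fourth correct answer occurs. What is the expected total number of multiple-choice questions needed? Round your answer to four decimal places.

10.7817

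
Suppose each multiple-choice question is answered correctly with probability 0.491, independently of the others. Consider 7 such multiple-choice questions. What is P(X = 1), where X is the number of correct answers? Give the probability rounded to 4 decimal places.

X ~ Binomial(n=7, p=0.491).
P(X=1) = C(7,1) · p^1 · (1−p)^6
= 7 · 0.491 · 0.01739 = 0.059770

0.0598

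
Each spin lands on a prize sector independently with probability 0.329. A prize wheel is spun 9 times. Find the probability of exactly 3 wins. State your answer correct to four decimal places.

X ~ Binomial(n=9, p=0.329).
P(X=3) = C(9,3) · p^3 · (1−p)^6
= 84 · 0.035611 · 0.091271 = 0.273025

0.2730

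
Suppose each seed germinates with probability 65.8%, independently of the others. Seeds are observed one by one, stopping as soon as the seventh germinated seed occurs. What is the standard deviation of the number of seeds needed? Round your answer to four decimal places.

Y = total seeds until the seventh success; negative binomial with r=7, p=0.658.
SD(Y) = √[r(1−p)/p²] = √(5.529328) = 2.351452

2.3515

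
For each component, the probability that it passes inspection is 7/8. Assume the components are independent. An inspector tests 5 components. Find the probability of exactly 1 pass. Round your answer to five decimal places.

0.00107

X ~ Binomial(n=5, p=0.875).
P(X=1) = C(5,1) · p^1 · (1−p)^4
= 5 · 0.875 · 0.00024414 = 0.0010681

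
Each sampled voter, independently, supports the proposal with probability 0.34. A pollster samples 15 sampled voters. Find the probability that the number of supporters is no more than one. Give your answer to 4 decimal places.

0.0171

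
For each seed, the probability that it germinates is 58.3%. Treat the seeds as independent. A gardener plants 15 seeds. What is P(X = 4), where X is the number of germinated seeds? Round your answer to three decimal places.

X ~ Binomial(n=15, p=0.583).
P(X=4) = C(15,4) · p^4 · (1−p)^11
= 1365 · 0.11552 · 6.6297e-05 = 0.01045

0.010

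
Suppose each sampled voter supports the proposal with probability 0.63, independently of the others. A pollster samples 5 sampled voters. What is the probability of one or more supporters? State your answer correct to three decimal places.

0.993

P(at least one) = 1 − P(none) = 1 − (1 − 0.63)^5
= 1 − 0.00693 = 0.99307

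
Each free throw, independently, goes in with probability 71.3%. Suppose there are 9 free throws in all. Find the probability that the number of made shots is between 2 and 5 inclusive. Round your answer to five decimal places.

X ~ Binomial(9, 0.713); P(2 ≤ X ≤ 5) = Σ C(9,k) p^k (1−p)^(9−k) over k:
  k=2: C(9,2)·0.713^2·0.287^7 = 0.0029353
  k=3: C(9,3)·0.713^3·0.287^6 = 0.0170153
  k=4: C(9,4)·0.713^4·0.287^5 = 0.0634071
  k=5: C(9,5)·0.713^5·0.287^4 = 0.1575237
Total = 0.2408814

0.24088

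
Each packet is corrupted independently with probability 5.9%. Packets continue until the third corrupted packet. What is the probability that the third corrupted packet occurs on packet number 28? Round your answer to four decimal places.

Y = trial on which the third success occurs; negative binomial, r=3, p=0.059.
P(Y=28) = C(27,2) · p^3 · (1−p)^25
= 351 · 0.00020538 · 0.21865 = 0.015762

0.0158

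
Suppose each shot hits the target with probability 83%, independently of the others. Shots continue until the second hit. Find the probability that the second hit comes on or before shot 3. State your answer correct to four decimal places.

0.9231

Finishing within 3 shots ⇔ at least 2 successes in the first 3. With X ~ Binomial(3, 0.83), P(Y ≤ 3) = 1 − P(X ≤ 1).
  k=0: C(3,0)·0.83^0·0.17^3 = 0.004913
  k=1: C(3,1)·0.83^1·0.17^2 = 0.071961
1 − 0.076874 = 0.923126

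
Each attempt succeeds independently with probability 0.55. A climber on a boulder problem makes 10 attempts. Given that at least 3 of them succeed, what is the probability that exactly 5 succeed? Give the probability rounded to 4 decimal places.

0.2406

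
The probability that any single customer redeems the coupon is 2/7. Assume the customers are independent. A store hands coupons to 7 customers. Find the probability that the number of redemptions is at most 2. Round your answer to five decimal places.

X ~ Binomial(7, 0.285714); P(X ≤ 2) = Σ C(7,k) p^k (1−p)^(7−k) over k:
  k=0: C(7,0)·0.285714^0·0.714286^7 = 0.0948645
  k=1: C(7,1)·0.285714^1·0.714286^6 = 0.2656206
  k=2: C(7,2)·0.285714^2·0.714286^5 = 0.3187447
Total = 0.6792299

0.67923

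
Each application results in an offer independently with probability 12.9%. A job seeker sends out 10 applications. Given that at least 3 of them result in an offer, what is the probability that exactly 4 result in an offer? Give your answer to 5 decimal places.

X ~ Binomial(10, 0.129). Want P(X=4 | X≥3) = P(X=4) / P(X≥3).
P(X=4) = C(10,4)·0.129^4·0.871^6 = 0.0253914
P(X≥3) = 1 − 0.2512937 − 0.3721801 − 0.2480488 = 0.1284774
Ratio = 0.0253914 / 0.1284774 = 0.1976333

0.19763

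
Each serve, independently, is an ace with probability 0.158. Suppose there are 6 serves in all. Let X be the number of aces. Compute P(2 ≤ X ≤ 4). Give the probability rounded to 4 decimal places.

0.2419

X ~ Binomial(6, 0.158); P(2 ≤ X ≤ 4) = Σ C(6,k) p^k (1−p)^(6−k) over k:
  k=2: C(6,2)·0.158^2·0.842^4 = 0.188215
  k=3: C(6,3)·0.158^3·0.842^3 = 0.047091
  k=4: C(6,4)·0.158^4·0.842^2 = 0.006627
Total = 0.241933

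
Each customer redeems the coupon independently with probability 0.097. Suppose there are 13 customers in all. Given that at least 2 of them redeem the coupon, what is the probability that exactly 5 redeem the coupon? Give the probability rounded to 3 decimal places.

X ~ Binomial(13, 0.097). Want P(X=5 | X≥2) = P(X=5) / P(X≥2).
P(X=5) = C(13,5)·0.097^5·0.903^8 = 0.00489
P(X≥2) = 1 − 0.26542 − 0.37065 = 0.36392
Ratio = 0.00489 / 0.36392 = 0.01343

0.013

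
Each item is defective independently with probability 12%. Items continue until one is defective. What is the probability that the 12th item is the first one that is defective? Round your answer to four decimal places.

0.0294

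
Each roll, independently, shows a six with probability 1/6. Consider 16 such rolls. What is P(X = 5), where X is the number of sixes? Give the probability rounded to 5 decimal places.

X ~ Binomial(n=16, p=0.166667).
P(X=5) = C(16,5) · p^5 · (1−p)^11
= 4368 · 0.0001286 · 0.13459 = 0.0756019

0.07560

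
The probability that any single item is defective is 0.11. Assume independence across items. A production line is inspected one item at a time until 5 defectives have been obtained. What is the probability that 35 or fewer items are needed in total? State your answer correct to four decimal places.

Finishing within 35 items ⇔ at least 5 successes in the first 35. With X ~ Binomial(35, 0.11), P(Y ≤ 35) = 1 − P(X ≤ 4).
  k=0: C(35,0)·0.11^0·0.89^35 = 0.016930
  k=1: C(35,1)·0.11^1·0.89^34 = 0.073235
  k=2: C(35,2)·0.11^2·0.89^33 = 0.153877
  k=3: C(35,3)·0.11^3·0.89^32 = 0.209203
  k=4: C(35,4)·0.11^4·0.89^31 = 0.206852
1 − 0.660097 = 0.339903

0.3399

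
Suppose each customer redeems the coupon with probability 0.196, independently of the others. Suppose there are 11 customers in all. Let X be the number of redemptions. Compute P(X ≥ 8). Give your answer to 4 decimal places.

0.0002

X ~ Binomial(11, 0.196); P(X ≥ 8) = Σ C(11,k) p^k (1−p)^(11−k) over k:
  k=8: C(11,8)·0.196^8·0.804^3 = 0.000187
  k=9: C(11,9)·0.196^9·0.804^2 = 0.000015
  k=10: C(11,10)·0.196^10·0.804^1 = 0.000001
  k=11: C(11,11)·0.196^11·0.804^0 = 0.000000
Total = 0.000203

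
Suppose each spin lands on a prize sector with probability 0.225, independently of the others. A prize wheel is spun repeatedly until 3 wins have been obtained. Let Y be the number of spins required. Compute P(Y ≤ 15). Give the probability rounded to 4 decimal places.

0.6896

Finishing within 15 spins ⇔ at least 3 successes in the first 15. With X ~ Binomial(15, 0.225), P(Y ≤ 15) = 1 − P(X ≤ 2).
  k=0: C(15,0)·0.225^0·0.775^15 = 0.021854
  k=1: C(15,1)·0.225^1·0.775^14 = 0.095169
  k=2: C(15,2)·0.225^2·0.775^13 = 0.193409
1 − 0.310432 = 0.689568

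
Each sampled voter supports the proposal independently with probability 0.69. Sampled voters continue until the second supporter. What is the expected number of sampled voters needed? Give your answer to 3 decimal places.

Y = total sampled voters until the second success; negative binomial with r=2, p=0.69.
E[Y] = r / p = 2 / 0.69 = 2.89855

2.899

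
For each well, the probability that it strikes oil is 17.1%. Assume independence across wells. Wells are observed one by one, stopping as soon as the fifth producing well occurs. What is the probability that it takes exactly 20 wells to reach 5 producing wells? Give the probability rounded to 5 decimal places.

Y = trial on which the fifth success occurs; negative binomial, r=5, p=0.171.
P(Y=20) = C(19,4) · p^5 · (1−p)^15
= 3876 · 0.00014621 · 0.060023 = 0.0340159

0.03402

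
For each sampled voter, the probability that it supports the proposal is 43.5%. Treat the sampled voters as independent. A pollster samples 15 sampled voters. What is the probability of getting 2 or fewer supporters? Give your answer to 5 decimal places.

0.01427

X ~ Binomial(15, 0.435); P(X ≤ 2) = Σ C(15,k) p^k (1−p)^(15−k) over k:
  k=0: C(15,0)·0.435^0·0.565^15 = 0.0001909
  k=1: C(15,1)·0.435^1·0.565^14 = 0.0022042
  k=2: C(15,2)·0.435^2·0.565^13 = 0.0118795
Total = 0.0142746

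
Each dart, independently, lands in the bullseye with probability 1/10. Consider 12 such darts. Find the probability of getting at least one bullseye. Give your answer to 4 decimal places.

P(at least one) = 1 − P(none) = 1 − (1 − 0.10)^12
= 1 − 0.282430 = 0.717570

0.7176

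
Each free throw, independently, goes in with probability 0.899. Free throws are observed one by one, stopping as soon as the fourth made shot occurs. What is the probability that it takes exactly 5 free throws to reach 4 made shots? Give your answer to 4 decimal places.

0.2639

Y = trial on which the fourth success occurs; negative binomial, r=4, p=0.899.
P(Y=5) = C(4,3) · p^4 · (1−p)^1
= 4 · 0.65319 · 0.101 = 0.263888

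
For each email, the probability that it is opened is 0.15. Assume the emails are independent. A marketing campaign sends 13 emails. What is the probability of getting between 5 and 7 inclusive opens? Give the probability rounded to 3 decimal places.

X ~ Binomial(13, 0.15); P(5 ≤ X ≤ 7) = Σ C(13,k) p^k (1−p)^(13−k) over k:
  k=5: C(13,5)·0.15^5·0.85^8 = 0.02663
  k=6: C(13,6)·0.15^6·0.85^7 = 0.00627
  k=7: C(13,7)·0.15^7·0.85^6 = 0.00111
Total = 0.03400

0.034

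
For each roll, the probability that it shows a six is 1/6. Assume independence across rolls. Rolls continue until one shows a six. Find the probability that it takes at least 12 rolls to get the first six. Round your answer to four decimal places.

0.1346

Y = number of rolls to the first success; geometric, p = 0.166667.
P(Y > 11) = P(first 11 all fail) = (1−p)^11 = 0.134588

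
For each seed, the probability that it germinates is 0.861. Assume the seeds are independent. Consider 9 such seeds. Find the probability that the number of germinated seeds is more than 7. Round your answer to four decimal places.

0.6379

X ~ Binomial(9, 0.861); P(X ≥ 8) = Σ C(9,k) p^k (1−p)^(9−k) over k:
  k=8: C(9,8)·0.861^8·0.139^1 = 0.377818
  k=9: C(9,9)·0.861^9·0.139^0 = 0.260033
Total = 0.637851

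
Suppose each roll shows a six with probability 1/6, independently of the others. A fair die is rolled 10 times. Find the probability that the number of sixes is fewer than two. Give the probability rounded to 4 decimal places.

X ~ Binomial(10, 0.166667); P(X ≤ 1) = Σ C(10,k) p^k (1−p)^(10−k) over k:
  k=0: C(10,0)·0.166667^0·0.833333^10 = 0.161506
  k=1: C(10,1)·0.166667^1·0.833333^9 = 0.323011
Total = 0.484517

0.4845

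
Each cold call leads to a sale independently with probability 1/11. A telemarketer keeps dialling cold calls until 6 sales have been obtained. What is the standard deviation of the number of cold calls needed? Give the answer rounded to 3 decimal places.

Y = total cold calls until the sixth success; negative binomial with r=6, p=0.090909.
SD(Y) = √[r(1−p)/p²] = √(660.00000) = 25.69047

25.690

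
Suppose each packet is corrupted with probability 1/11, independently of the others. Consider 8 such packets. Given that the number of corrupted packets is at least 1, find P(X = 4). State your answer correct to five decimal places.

X ~ Binomial(8, 0.090909). Want P(X=4 | X≥1) = P(X=4) / P(X≥1).
P(X=4) = C(8,4)·0.090909^4·0.909091^4 = 0.0032656
P(X≥1) = 1 − 0.4665074 = 0.5334926
Ratio = 0.0032656 / 0.5334926 = 0.0061211

0.00612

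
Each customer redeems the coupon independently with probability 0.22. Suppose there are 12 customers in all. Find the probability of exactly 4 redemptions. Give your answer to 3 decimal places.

0.159

X ~ Binomial(n=12, p=0.22).
P(X=4) = C(12,4) · p^4 · (1−p)^8
= 495 · 0.0023426 · 0.13701 = 0.15887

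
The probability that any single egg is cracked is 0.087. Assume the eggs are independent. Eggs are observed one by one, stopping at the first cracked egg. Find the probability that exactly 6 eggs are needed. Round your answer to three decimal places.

Geometric (trials to first success), p = 0.087.
P(Y = 6) = (1−p)^5 · p = 0.63439 · 0.087 = 0.05519

0.055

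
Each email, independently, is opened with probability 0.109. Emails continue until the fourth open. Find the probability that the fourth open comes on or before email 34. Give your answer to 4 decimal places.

0.5156

Finishing within 34 emails ⇔ at least 4 successes in the first 34. With X ~ Binomial(34, 0.109), P(Y ≤ 34) = 1 − P(X ≤ 3).
  k=0: C(34,0)·0.109^0·0.891^34 = 0.019763
  k=1: C(34,1)·0.109^1·0.891^33 = 0.082200
  k=2: C(34,2)·0.109^2·0.891^32 = 0.165921
  k=3: C(34,3)·0.109^3·0.891^31 = 0.216511
1 − 0.484394 = 0.515606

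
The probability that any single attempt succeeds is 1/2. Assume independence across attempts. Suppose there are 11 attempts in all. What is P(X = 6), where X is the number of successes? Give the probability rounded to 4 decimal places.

X ~ Binomial(n=11, p=0.50).
P(X=6) = C(11,6) · p^6 · (1−p)^5
= 462 · 0.015625 · 0.03125 = 0.225586

0.2256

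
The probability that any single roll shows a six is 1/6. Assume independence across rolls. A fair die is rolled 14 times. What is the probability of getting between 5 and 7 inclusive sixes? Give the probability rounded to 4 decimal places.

0.0683

X ~ Binomial(14, 0.166667); P(5 ≤ X ≤ 7) = Σ C(14,k) p^k (1−p)^(14−k) over k:
  k=5: C(14,5)·0.166667^5·0.833333^9 = 0.049897
  k=6: C(14,6)·0.166667^6·0.833333^8 = 0.014969
  k=7: C(14,7)·0.166667^7·0.833333^7 = 0.003422
Total = 0.068288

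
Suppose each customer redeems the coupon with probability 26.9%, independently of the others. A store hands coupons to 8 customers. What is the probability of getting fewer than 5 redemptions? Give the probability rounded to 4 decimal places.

0.9629

X ~ Binomial(8, 0.269); P(X ≤ 4) = Σ C(8,k) p^k (1−p)^(8−k) over k:
  k=0: C(8,0)·0.269^0·0.731^8 = 0.081534
  k=1: C(8,1)·0.269^1·0.731^7 = 0.240029
  k=2: C(8,2)·0.269^2·0.731^6 = 0.309148
  k=3: C(8,3)·0.269^3·0.731^5 = 0.227526
  k=4: C(8,4)·0.269^4·0.731^4 = 0.104659
Total = 0.962897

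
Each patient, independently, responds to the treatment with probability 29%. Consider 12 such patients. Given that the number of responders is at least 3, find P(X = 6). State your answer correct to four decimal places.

X ~ Binomial(12, 0.29). Want P(X=6 | X≥3) = P(X=6) / P(X≥3).
P(X=6) = C(12,6)·0.29^6·0.71^6 = 0.070406
P(X≥3) = 1 − 0.016410 − 0.080431 − 0.180686 = 0.722474
Ratio = 0.070406 / 0.722474 = 0.097451

0.0975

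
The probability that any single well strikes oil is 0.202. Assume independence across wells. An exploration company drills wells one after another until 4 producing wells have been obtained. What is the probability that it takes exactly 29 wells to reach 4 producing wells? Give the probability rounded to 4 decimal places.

Y = trial on which the fourth success occurs; negative binomial, r=4, p=0.202.
P(Y=29) = C(28,3) · p^4 · (1−p)^25
= 3276 · 0.001665 · 0.0035487 = 0.019356

0.0194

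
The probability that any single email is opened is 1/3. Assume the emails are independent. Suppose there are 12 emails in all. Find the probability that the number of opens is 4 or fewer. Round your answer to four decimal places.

0.6315

X ~ Binomial(12, 0.333333); P(X ≤ 4) = Σ C(12,k) p^k (1−p)^(12−k) over k:
  k=0: C(12,0)·0.333333^0·0.666667^12 = 0.007707
  k=1: C(12,1)·0.333333^1·0.666667^11 = 0.046244
  k=2: C(12,2)·0.333333^2·0.666667^10 = 0.127171
  k=3: C(12,3)·0.333333^3·0.666667^9 = 0.211952
  k=4: C(12,4)·0.333333^4·0.666667^8 = 0.238446
Total = 0.631521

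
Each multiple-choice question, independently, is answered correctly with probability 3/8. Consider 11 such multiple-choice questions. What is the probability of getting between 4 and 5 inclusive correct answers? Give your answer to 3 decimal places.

0.447

X ~ Binomial(11, 0.375); P(4 ≤ X ≤ 5) = Σ C(11,k) p^k (1−p)^(11−k) over k:
  k=4: C(11,4)·0.375^4·0.625^7 = 0.24311
  k=5: C(11,5)·0.375^5·0.625^6 = 0.20421
Total = 0.44732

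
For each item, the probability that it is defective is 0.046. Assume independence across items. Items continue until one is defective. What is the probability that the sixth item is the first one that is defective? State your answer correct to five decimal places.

0.03635

Geometric (trials to first success), p = 0.046.
P(Y = 6) = (1−p)^5 · p = 0.79021 · 0.046 = 0.0363496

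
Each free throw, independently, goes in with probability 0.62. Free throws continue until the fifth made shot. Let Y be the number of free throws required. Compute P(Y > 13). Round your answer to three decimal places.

0.023

Needing more than 13 free throws ⇔ fewer than 5 successes in the first 13. With X ~ Binomial(13, 0.62), P(Y > 13) = P(X ≤ 4).
  k=0: C(13,0)·0.62^0·0.38^13 = 0.00000
  k=1: C(13,1)·0.62^1·0.38^12 = 0.00007
  k=2: C(13,2)·0.62^2·0.38^11 = 0.00072
  k=3: C(13,3)·0.62^3·0.38^10 = 0.00428
  k=4: C(13,4)·0.62^4·0.38^9 = 0.01746
P(X ≤ 4) = 0.02253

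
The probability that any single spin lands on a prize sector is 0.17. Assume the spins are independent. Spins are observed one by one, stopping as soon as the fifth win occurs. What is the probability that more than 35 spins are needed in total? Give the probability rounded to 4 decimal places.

0.2671

Needing more than 35 spins ⇔ fewer than 5 successes in the first 35. With X ~ Binomial(35, 0.17), P(Y > 35) = P(X ≤ 4).
  k=0: C(35,0)·0.17^0·0.83^35 = 0.001471
  k=1: C(35,1)·0.17^1·0.83^34 = 0.010548
  k=2: C(35,2)·0.17^2·0.83^33 = 0.036728
  k=3: C(35,3)·0.17^3·0.83^32 = 0.082748
  k=4: C(35,4)·0.17^4·0.83^31 = 0.135586
P(X ≤ 4) = 0.267081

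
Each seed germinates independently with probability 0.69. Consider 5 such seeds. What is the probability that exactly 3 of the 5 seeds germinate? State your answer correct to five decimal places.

0.31570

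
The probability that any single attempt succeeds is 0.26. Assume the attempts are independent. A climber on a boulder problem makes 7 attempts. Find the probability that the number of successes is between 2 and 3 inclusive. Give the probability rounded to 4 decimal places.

0.4995

X ~ Binomial(7, 0.26); P(2 ≤ X ≤ 3) = Σ C(7,k) p^k (1−p)^(7−k) over k:
  k=2: C(7,2)·0.26^2·0.74^5 = 0.315010
  k=3: C(7,3)·0.26^3·0.74^4 = 0.184465
Total = 0.499476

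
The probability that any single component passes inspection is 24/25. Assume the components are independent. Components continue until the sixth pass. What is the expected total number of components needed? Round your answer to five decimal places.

6.25000

Y = total components until the sixth success; negative binomial with r=6, p=0.96.
E[Y] = r / p = 6 / 0.96 = 6.2500000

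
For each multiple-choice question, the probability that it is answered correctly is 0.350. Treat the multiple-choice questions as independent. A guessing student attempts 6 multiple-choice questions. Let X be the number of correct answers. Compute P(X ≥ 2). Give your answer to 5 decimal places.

0.68092

X ~ Binomial(6, 0.35); P(X ≥ 2) = Σ C(6,k) p^k (1−p)^(6−k) over k:
  k=2: C(6,2)·0.35^2·0.65^4 = 0.3280052
  k=3: C(6,3)·0.35^3·0.65^3 = 0.2354909
  k=4: C(6,4)·0.35^4·0.65^2 = 0.0951021
  k=5: C(6,5)·0.35^5·0.65^1 = 0.0204835
  k=6: C(6,6)·0.35^6·0.65^0 = 0.0018383
Total = 0.6809201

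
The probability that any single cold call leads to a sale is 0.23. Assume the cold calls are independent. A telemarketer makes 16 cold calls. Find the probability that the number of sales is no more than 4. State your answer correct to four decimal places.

X ~ Binomial(16, 0.23); P(X ≤ 4) = Σ C(16,k) p^k (1−p)^(16−k) over k:
  k=0: C(16,0)·0.23^0·0.77^16 = 0.015270
  k=1: C(16,1)·0.23^1·0.77^15 = 0.072981
  k=2: C(16,2)·0.23^2·0.77^14 = 0.163496
  k=3: C(16,3)·0.23^3·0.77^13 = 0.227903
  k=4: C(16,4)·0.23^4·0.77^12 = 0.221244
Total = 0.700895

0.7009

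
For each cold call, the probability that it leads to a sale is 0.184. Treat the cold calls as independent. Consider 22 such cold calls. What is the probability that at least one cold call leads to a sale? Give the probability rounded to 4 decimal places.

P(at least one) = 1 − P(none) = 1 − (1 − 0.184)^22
= 1 − 0.011407 = 0.988593

0.9886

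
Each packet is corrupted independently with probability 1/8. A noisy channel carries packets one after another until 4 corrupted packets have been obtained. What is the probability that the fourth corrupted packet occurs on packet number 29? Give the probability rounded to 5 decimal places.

Y = trial on which the fourth success occurs; negative binomial, r=4, p=0.125.
P(Y=29) = C(28,3) · p^4 · (1−p)^25
= 3276 · 0.00024414 · 0.035498 = 0.0283913

0.02839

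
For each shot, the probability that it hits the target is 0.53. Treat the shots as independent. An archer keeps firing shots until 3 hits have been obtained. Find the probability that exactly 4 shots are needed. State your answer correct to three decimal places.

0.210

Y = trial on which the third success occurs; negative binomial, r=3, p=0.53.
P(Y=4) = C(3,2) · p^3 · (1−p)^1
= 3 · 0.14888 · 0.47 = 0.20992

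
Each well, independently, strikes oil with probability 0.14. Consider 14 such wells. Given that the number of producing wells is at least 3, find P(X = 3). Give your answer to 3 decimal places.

0.611

X ~ Binomial(14, 0.14). Want P(X=3 | X≥3) = P(X=3) / P(X≥3).
P(X=3) = C(14,3)·0.14^3·0.86^11 = 0.19009
P(X≥3) = 1 − 0.12105 − 0.27589 − 0.29193 = 0.31113
Ratio = 0.19009 / 0.31113 = 0.61099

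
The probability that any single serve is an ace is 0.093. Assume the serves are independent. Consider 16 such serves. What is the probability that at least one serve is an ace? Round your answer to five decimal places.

P(at least one) = 1 − P(none) = 1 − (1 − 0.093)^16
= 1 − 0.2097571 = 0.7902429

0.79024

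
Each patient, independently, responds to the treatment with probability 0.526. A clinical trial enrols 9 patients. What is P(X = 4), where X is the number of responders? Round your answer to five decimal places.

X ~ Binomial(n=9, p=0.526).
P(X=4) = C(9,4) · p^4 · (1−p)^5
= 126 · 0.07655 · 0.023927 = 0.2307838

0.23078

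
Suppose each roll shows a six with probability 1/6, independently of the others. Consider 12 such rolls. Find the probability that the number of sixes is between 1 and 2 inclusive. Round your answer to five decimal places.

0.56527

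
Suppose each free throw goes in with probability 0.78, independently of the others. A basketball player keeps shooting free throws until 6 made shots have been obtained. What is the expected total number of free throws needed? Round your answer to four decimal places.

7.6923

Y = total free throws until the sixth success; negative binomial with r=6, p=0.78.
E[Y] = r / p = 6 / 0.78 = 7.692308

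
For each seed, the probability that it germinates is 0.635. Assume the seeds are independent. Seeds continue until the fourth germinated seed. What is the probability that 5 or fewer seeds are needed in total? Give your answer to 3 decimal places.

Finishing within 5 seeds ⇔ at least 4 successes in the first 5. With X ~ Binomial(5, 0.635), P(Y ≤ 5) = 1 − P(X ≤ 3).
  k=0: C(5,0)·0.635^0·0.365^5 = 0.00648
  k=1: C(5,1)·0.635^1·0.365^4 = 0.05635
  k=2: C(5,2)·0.635^2·0.365^3 = 0.19608
  k=3: C(5,3)·0.635^3·0.365^2 = 0.34112
1 − 0.60003 = 0.39997

0.400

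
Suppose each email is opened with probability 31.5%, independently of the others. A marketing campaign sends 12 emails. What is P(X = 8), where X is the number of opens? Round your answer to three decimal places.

X ~ Binomial(n=12, p=0.315).
P(X=8) = C(12,8) · p^8 · (1−p)^4
= 495 · 9.6936e-05 · 0.22017 = 0.01056

0.011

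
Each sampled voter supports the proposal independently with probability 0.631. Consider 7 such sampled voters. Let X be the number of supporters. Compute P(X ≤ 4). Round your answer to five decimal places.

X ~ Binomial(7, 0.631); P(X ≤ 4) = Σ C(7,k) p^k (1−p)^(7−k) over k:
  k=0: C(7,0)·0.631^0·0.369^7 = 0.0009315
  k=1: C(7,1)·0.631^1·0.369^6 = 0.0111503
  k=2: C(7,2)·0.631^2·0.369^5 = 0.0572018
  k=3: C(7,3)·0.631^3·0.369^4 = 0.1630278
  k=4: C(7,4)·0.631^4·0.369^3 = 0.2787819
Total = 0.5110933

0.51109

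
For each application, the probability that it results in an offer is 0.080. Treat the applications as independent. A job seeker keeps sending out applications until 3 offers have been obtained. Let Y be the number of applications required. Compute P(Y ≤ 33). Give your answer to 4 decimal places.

0.4982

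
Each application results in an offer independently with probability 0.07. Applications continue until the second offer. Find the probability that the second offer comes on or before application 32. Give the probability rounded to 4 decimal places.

Finishing within 32 applications ⇔ at least 2 successes in the first 32. With X ~ Binomial(32, 0.07), P(Y ≤ 32) = 1 − P(X ≤ 1).
  k=0: C(32,0)·0.07^0·0.93^32 = 0.098052
  k=1: C(32,1)·0.07^1·0.93^31 = 0.236167
1 − 0.334219 = 0.665781

0.6658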